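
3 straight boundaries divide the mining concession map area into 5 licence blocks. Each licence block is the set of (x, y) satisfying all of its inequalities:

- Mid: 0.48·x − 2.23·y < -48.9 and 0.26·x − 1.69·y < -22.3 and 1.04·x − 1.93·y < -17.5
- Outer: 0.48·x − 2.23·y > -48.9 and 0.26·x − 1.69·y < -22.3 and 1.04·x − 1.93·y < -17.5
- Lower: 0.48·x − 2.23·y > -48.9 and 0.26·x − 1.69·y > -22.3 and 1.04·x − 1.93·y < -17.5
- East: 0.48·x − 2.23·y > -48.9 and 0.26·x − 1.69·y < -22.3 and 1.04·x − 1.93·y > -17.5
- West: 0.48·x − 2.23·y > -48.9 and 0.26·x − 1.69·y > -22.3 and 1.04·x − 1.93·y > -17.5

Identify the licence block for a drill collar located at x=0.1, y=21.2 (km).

0.48·0.1 − 2.23·21.2 = -47.228, which is > -48.9
0.26·0.1 − 1.69·21.2 = -35.802, which is < -22.3
1.04·0.1 − 1.93·21.2 = -40.812, which is < -17.5
This sign pattern matches Outer.

Outer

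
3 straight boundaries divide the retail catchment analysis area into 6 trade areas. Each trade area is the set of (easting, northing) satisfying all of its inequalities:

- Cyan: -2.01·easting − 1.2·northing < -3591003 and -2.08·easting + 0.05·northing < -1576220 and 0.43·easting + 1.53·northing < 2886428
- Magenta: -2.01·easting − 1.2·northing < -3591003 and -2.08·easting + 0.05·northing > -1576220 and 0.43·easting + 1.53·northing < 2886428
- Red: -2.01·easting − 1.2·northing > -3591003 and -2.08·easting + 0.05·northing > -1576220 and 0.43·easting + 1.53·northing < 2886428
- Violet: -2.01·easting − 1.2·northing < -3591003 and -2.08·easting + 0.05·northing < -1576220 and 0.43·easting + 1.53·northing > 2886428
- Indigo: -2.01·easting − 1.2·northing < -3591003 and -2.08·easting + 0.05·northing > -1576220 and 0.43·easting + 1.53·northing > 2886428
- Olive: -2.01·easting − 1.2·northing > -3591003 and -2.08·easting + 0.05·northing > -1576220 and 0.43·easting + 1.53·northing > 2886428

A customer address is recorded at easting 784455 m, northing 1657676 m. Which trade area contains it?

Red

-2.01·784455 − 1.2·1657676 = -3565965.750, which is > -3591003
-2.08·784455 + 0.05·1657676 = -1548782.600, which is > -1576220
0.43·784455 + 1.53·1657676 = 2873559.930, which is < 2886428
This sign pattern matches Red.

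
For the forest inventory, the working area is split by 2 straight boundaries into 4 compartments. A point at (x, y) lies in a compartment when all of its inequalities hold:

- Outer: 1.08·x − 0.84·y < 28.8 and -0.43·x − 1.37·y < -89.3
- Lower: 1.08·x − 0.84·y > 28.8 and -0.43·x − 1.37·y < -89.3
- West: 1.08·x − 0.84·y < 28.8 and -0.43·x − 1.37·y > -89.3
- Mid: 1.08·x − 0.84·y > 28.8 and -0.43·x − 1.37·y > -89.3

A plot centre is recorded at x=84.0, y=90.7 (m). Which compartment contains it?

1.08·84.0 − 0.84·90.7 = 14.532, which is < 28.8
-0.43·84.0 − 1.37·90.7 = -160.379, which is < -89.3
This sign pattern matches Outer.

Outer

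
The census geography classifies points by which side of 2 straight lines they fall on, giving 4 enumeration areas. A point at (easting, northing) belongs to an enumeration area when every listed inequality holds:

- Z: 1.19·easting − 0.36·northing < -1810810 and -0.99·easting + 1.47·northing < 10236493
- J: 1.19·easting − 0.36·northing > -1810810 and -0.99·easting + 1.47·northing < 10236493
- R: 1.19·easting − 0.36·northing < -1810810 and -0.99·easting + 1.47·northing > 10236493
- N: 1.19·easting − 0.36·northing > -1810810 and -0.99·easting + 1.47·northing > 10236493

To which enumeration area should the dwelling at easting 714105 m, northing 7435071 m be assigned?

Z

1.19·714105 − 0.36·7435071 = -1826840.610, which is < -1810810
-0.99·714105 + 1.47·7435071 = 10222590.420, which is < 10236493
This sign pattern matches Z.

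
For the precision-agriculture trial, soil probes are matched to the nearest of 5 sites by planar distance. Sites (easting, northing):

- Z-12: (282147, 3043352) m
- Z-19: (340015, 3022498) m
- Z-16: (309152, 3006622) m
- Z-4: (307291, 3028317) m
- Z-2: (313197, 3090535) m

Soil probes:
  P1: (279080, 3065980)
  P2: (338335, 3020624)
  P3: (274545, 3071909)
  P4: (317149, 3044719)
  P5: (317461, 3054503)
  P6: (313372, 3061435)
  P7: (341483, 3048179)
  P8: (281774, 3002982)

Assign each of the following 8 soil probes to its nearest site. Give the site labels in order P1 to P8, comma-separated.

P1 → Z-12 (d²=521432873.00)
P2 → Z-19 (d²=6334276.00)
P3 → Z-12 (d²=873292653.00)
P4 → Z-4 (d²=366205768.00)
P5 → Z-4 (d²=789135496.00)
P6 → Z-2 (d²=846840625.00)
P7 → Z-19 (d²=661668785.00)
P8 → Z-16 (d²=762804484.00)

Z-12, Z-19, Z-12, Z-4, Z-4, Z-2, Z-19, Z-16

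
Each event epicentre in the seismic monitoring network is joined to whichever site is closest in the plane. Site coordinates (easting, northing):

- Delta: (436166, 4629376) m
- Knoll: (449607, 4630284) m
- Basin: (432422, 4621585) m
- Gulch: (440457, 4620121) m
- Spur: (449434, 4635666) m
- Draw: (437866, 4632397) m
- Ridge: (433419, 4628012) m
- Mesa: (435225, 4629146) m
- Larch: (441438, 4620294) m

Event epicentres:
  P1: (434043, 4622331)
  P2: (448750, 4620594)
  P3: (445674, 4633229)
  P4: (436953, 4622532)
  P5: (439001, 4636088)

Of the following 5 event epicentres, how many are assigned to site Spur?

1

P1 → Basin
P2 → Larch
P3 → Spur
P4 → Gulch
P5 → Draw
1 of the 5 goes to Spur.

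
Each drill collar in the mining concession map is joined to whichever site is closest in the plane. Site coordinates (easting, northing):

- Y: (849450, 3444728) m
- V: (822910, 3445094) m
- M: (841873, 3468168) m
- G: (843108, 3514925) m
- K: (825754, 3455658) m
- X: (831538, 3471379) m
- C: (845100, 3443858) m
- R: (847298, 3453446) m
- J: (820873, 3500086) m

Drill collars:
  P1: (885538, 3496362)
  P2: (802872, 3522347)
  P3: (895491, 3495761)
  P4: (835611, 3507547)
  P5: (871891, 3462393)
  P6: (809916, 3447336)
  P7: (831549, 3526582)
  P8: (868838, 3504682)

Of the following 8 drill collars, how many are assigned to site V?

P1 → G
P2 → J
P3 → G
P4 → G
P5 → R
P6 → V
P7 → G
P8 → G
1 of the 8 goes to V.

1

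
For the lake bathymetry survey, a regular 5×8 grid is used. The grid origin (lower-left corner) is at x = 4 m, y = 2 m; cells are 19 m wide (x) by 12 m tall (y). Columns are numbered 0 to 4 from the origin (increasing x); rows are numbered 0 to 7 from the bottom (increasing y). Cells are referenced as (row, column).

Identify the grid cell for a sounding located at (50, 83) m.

Column index: ⌊(50 − 4) / 19⌋ = ⌊2.421⌋ = 2
Row offset from origin: ⌊(83 − 2) / 12⌋ = ⌊6.750⌋ = 6 → row 6

(6, 2)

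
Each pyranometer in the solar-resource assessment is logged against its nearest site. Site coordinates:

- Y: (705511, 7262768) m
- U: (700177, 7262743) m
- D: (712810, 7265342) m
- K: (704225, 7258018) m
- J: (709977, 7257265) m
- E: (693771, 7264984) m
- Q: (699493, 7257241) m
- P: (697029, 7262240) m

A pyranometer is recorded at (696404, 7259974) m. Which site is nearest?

P

Squared distances to each site:
Y: 90743885.000; U: 21902890.000; D: 297972260.000; K: 64993977.000; J: 191565010.000; E: 32032789.000; Q: 17011210.000; P: 5525381.000.
Minimum at P.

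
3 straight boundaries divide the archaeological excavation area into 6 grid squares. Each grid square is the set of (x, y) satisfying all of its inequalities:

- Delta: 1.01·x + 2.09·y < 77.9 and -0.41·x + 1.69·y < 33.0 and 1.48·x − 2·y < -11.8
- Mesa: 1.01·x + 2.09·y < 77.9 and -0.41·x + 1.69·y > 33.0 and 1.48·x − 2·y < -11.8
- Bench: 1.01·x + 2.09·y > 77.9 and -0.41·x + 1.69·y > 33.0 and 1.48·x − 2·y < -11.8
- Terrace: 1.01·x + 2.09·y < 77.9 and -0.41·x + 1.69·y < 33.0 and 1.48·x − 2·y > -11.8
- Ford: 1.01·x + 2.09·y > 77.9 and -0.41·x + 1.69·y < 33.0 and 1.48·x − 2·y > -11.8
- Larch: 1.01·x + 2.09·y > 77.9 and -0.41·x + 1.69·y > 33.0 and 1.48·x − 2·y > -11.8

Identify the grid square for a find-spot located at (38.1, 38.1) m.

1.01·38.1 + 2.09·38.1 = 118.110, which is > 77.9
-0.41·38.1 + 1.69·38.1 = 48.768, which is > 33.0
1.48·38.1 − 2·38.1 = -19.812, which is < -11.8
This sign pattern matches Bench.

Bench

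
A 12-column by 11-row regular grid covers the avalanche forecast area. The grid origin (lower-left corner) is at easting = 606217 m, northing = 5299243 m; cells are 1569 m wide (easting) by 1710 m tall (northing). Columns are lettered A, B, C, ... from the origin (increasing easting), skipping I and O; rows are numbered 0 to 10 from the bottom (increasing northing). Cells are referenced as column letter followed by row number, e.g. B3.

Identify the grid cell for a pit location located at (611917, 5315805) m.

D9

Column index: ⌊(611917 − 606217) / 1569⌋ = ⌊3.633⌋ = 3 → column D
Row offset from origin: ⌊(5315805 − 5299243) / 1710⌋ = ⌊9.685⌋ = 9 → row 9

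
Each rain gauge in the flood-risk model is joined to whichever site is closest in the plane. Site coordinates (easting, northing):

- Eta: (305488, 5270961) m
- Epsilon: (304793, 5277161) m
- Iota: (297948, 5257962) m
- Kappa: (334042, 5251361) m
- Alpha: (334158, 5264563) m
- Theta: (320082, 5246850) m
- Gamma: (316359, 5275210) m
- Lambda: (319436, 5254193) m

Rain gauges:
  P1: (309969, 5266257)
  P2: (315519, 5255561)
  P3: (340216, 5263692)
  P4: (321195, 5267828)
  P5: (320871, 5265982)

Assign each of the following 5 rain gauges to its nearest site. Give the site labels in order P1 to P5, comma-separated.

Eta, Lambda, Alpha, Gamma, Gamma

P1 → Eta (d²=42206977.00)
P2 → Lambda (d²=17214313.00)
P3 → Alpha (d²=37458005.00)
P4 → Gamma (d²=77880820.00)
P5 → Gamma (d²=105514128.00)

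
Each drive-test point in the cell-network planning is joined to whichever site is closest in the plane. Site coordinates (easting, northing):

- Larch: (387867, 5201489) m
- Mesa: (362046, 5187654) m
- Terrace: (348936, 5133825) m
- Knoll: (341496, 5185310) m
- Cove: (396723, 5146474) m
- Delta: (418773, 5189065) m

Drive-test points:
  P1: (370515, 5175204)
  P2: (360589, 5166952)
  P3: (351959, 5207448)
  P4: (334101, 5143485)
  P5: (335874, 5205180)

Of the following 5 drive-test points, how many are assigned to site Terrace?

1

P1 → Mesa
P2 → Mesa
P3 → Mesa
P4 → Terrace
P5 → Knoll
1 of the 5 goes to Terrace.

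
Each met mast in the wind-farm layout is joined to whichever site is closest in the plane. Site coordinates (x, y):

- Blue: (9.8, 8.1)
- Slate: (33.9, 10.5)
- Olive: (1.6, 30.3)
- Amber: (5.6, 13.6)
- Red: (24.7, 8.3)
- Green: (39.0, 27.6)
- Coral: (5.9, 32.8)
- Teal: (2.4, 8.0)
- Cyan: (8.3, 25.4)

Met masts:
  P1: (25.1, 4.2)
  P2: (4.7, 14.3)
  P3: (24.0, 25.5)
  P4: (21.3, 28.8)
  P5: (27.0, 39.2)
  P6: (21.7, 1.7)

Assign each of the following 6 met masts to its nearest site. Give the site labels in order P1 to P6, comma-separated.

P1 → Red (d²=16.97)
P2 → Amber (d²=1.30)
P3 → Green (d²=229.41)
P4 → Cyan (d²=180.56)
P5 → Green (d²=278.56)
P6 → Red (d²=52.56)

Red, Amber, Green, Cyan, Green, Red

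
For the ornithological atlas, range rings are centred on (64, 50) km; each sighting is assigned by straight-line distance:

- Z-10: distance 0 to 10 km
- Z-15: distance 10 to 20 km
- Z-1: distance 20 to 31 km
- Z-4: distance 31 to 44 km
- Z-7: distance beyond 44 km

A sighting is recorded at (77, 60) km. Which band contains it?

Z-15

Distance = √((77−64)² + (60−50)²) = √(169.000 + 100.000) = 16.401 km.
10 ≤ 16.401 < 20 → Z-15.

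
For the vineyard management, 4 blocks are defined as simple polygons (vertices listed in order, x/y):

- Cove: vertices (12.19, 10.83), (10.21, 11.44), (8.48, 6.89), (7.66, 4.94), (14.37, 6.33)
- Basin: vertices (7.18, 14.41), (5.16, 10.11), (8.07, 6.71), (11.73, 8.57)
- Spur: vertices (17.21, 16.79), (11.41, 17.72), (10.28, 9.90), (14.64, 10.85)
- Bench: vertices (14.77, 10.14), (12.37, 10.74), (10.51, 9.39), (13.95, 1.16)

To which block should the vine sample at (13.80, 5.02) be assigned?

Bench

Cast a ray rightward from (13.80, 5.02). For each polygon, the edges (by vertex number in listed order) whose endpoints lie on opposite sides of y = 5.02, where each meets that height, and whether that is right or left of the point:
Cove: 3–4 at x≈7.694 (left), 4–5 at x≈8.046 (left) → 0 crossings.
Basin: no edge straddles that height → 0 crossings.
Spur: no edge straddles that height → 0 crossings.
Bench: 3–4 at x≈12.337 (left), 4–1 at x≈14.302 (right) → 1 crossing.
Only Bench has an odd count, so the point is inside Bench.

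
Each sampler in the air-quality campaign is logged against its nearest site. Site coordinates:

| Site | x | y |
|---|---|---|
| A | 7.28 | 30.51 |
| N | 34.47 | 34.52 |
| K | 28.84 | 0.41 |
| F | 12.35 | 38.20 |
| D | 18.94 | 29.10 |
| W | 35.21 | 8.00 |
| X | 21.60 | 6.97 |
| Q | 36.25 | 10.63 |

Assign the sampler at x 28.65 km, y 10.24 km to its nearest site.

W

Squared distances to each site:
A: 867.550; N: 623.391; K: 96.665; F: 1047.452; D: 449.984; W: 48.051; X: 60.395; Q: 57.912.
Minimum at W.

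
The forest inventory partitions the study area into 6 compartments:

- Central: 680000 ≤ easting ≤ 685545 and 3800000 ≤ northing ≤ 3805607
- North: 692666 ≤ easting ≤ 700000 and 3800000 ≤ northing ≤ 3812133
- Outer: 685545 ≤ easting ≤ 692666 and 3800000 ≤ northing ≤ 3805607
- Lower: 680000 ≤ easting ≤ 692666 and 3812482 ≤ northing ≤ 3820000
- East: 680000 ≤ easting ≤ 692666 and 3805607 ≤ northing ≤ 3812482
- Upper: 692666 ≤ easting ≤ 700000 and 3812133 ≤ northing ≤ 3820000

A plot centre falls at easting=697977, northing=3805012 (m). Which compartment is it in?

North

The point has easting = 697977 and northing = 3805012.
Only North satisfies 692666 ≤ easting ≤ 700000 and 3800000 ≤ northing ≤ 3812133.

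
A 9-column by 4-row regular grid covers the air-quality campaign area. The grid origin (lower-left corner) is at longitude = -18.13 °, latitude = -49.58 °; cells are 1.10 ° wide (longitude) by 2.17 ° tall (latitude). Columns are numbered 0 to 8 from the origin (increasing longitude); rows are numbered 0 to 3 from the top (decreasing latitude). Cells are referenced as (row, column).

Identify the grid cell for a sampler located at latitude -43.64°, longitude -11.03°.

Column index: ⌊(-11.03 − -18.13) / 1.10⌋ = ⌊6.455⌋ = 6
Row offset from origin: ⌊(-43.64 − -49.58) / 2.17⌋ = ⌊2.737⌋ = 2 → row 1 (counted from top)

(1, 6)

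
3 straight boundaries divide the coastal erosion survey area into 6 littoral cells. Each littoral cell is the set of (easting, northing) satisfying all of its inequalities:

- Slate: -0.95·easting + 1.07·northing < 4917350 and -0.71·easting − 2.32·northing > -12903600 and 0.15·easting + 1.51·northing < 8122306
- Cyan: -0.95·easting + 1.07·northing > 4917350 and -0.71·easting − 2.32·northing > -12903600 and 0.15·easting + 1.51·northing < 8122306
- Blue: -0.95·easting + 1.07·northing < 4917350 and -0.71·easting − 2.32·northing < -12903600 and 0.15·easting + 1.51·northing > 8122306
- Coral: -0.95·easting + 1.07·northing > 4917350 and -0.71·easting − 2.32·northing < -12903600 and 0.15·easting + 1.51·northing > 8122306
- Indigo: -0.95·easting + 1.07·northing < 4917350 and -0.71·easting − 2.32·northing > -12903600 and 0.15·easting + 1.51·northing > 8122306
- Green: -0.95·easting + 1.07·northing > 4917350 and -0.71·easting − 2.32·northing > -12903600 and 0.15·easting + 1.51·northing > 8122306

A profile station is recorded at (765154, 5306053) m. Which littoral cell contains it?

Green

-0.95·765154 + 1.07·5306053 = 4950580.410, which is > 4917350
-0.71·765154 − 2.32·5306053 = -12853302.300, which is > -12903600
0.15·765154 + 1.51·5306053 = 8126913.130, which is > 8122306
This sign pattern matches Green.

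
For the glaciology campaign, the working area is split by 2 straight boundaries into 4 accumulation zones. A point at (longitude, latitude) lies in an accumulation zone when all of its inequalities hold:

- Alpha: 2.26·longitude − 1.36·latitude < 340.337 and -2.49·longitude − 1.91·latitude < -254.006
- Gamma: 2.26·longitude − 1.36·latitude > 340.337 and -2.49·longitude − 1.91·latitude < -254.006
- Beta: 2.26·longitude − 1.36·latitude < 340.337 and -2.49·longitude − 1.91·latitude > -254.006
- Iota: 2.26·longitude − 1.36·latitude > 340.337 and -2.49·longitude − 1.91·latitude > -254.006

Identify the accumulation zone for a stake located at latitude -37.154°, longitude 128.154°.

Beta

2.26·128.154 − 1.36·-37.154 = 340.157, which is < 340.337
-2.49·128.154 − 1.91·-37.154 = -248.139, which is > -254.006
This sign pattern matches Beta.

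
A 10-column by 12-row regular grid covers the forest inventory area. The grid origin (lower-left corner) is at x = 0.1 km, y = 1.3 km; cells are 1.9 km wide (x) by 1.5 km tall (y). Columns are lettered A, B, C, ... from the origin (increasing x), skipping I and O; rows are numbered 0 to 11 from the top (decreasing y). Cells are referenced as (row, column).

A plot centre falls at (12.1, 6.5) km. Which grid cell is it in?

(8, G)

Column index: ⌊(12.1 − 0.1) / 1.9⌋ = ⌊6.316⌋ = 6 → column G
Row offset from origin: ⌊(6.5 − 1.3) / 1.5⌋ = ⌊3.467⌋ = 3 → row 8 (counted from top)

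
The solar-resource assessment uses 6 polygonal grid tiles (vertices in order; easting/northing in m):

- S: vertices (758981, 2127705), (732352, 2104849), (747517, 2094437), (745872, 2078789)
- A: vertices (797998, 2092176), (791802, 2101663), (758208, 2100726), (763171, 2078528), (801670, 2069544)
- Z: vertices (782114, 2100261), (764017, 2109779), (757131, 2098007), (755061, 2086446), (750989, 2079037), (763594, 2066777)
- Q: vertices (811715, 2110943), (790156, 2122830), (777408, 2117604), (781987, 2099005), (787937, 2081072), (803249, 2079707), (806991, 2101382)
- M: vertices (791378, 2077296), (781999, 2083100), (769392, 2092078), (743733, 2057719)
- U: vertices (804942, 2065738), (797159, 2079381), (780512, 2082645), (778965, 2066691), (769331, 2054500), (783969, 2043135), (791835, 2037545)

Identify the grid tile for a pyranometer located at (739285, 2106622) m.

Cast a ray rightward from (739285, 2106622). For each polygon, the edges (by vertex number in listed order) whose endpoints lie on opposite sides of northing = 2106622, where each meets that height, and whether that is right or left of the point:
S: 1–2 at easting≈734417.7 (left), 4–1 at easting≈753331.0 (right) → 1 crossing.
A: no edge straddles that height → 0 crossings.
Z: 1–2 at easting≈770019.5 (right), 2–3 at easting≈762170.3 (right) → 2 crossings.
Q: 3–4 at easting≈780111.7 (right), 7–1 at easting≈809580.0 (right) → 2 crossings.
M: no edge straddles that height → 0 crossings.
U: no edge straddles that height → 0 crossings.
Only S has an odd count, so the point is inside S.

S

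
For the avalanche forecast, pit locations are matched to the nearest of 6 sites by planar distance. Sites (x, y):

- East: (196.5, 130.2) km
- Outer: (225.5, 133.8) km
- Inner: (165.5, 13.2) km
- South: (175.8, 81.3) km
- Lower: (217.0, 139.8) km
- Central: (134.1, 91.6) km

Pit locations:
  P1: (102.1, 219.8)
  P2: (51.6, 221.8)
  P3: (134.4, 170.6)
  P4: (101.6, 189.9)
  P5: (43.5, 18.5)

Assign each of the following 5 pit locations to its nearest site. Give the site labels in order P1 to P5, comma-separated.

East, Central, East, Central, Central

P1 → East (d²=16939.52)
P2 → Central (d²=23758.29)
P3 → East (d²=5488.57)
P4 → Central (d²=10719.14)
P5 → Central (d²=13551.97)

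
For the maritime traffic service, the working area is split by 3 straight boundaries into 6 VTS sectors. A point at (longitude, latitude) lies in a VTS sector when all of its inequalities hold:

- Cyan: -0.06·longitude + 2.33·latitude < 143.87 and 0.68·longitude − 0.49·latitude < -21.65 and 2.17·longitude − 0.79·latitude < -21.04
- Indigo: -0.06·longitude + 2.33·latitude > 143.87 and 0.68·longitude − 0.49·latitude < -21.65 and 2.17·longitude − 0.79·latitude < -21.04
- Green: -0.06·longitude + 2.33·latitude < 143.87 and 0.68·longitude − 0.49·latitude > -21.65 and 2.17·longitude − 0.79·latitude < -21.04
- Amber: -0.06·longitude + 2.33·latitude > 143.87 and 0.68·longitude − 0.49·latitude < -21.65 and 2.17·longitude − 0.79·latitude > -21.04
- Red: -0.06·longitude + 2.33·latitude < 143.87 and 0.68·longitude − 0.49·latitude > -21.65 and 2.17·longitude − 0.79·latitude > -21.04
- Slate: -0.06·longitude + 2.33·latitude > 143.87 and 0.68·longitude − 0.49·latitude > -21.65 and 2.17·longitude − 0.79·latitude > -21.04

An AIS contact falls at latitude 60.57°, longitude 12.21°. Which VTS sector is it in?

Green

-0.06·12.21 + 2.33·60.57 = 140.396, which is < 143.87
0.68·12.21 − 0.49·60.57 = -21.377, which is > -21.65
2.17·12.21 − 0.79·60.57 = -21.355, which is < -21.04
This sign pattern matches Green.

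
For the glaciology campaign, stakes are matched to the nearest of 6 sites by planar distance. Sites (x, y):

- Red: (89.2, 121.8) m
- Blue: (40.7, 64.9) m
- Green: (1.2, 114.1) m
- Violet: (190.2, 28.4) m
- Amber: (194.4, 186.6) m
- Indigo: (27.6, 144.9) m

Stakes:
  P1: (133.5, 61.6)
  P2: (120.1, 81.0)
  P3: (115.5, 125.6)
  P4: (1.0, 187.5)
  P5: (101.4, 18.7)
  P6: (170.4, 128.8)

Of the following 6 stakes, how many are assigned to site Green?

0

P1 → Violet
P2 → Red
P3 → Red
P4 → Indigo
P5 → Blue
P6 → Amber
0 of the 6 go to Green.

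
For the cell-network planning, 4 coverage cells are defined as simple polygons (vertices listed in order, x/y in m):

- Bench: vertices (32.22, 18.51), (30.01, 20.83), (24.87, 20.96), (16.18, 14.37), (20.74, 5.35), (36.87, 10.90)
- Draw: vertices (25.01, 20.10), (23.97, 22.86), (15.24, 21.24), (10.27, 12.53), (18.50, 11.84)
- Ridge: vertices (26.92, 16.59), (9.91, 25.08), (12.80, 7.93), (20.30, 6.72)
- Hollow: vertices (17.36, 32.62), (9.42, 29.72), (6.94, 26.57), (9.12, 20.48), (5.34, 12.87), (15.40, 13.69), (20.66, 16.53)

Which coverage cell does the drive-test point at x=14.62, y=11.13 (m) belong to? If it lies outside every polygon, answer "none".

Cast a ray rightward from (14.62, 11.13). For each polygon, the edges (by vertex number in listed order) whose endpoints lie on opposite sides of y = 11.13, where each meets that height, and whether that is right or left of the point:
Bench: 4–5 at x≈17.818 (right), 6–1 at x≈36.729 (right) → 2 crossings.
Draw: no edge straddles that height → 0 crossings.
Ridge: 2–3 at x≈12.261 (left), 4–1 at x≈23.258 (right) → 1 crossing.
Hollow: no edge straddles that height → 0 crossings.
Only Ridge has an odd count, so the point is inside Ridge.

Ridge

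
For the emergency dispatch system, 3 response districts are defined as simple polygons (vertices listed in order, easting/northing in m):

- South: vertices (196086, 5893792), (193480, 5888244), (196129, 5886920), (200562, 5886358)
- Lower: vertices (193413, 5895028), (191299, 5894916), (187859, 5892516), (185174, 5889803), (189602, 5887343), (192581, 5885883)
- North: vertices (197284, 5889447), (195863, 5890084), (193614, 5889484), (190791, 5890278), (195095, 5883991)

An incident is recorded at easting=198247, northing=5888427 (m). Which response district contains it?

South

Cast a ray rightward from (198247, 5888427). For each polygon, the edges (by vertex number in listed order) whose endpoints lie on opposite sides of northing = 5888427, where each meets that height, and whether that is right or left of the point:
South: 1–2 at easting≈193566.0 (left), 4–1 at easting≈199316.3 (right) → 1 crossing.
Lower: 4–5 at easting≈187650.8 (left), 6–1 at easting≈192812.4 (left) → 0 crossings.
North: 4–5 at easting≈192058.2 (left), 5–1 at easting≈196874.8 (left) → 0 crossings.
Only South has an odd count, so the point is inside South.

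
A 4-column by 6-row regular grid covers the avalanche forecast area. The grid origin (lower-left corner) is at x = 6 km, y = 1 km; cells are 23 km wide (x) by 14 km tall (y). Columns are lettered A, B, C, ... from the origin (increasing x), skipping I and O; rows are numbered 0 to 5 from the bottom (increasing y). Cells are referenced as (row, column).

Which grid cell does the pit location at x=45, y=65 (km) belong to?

(4, B)

Column index: ⌊(45 − 6) / 23⌋ = ⌊1.696⌋ = 1 → column B
Row offset from origin: ⌊(65 − 1) / 14⌋ = ⌊4.571⌋ = 4 → row 4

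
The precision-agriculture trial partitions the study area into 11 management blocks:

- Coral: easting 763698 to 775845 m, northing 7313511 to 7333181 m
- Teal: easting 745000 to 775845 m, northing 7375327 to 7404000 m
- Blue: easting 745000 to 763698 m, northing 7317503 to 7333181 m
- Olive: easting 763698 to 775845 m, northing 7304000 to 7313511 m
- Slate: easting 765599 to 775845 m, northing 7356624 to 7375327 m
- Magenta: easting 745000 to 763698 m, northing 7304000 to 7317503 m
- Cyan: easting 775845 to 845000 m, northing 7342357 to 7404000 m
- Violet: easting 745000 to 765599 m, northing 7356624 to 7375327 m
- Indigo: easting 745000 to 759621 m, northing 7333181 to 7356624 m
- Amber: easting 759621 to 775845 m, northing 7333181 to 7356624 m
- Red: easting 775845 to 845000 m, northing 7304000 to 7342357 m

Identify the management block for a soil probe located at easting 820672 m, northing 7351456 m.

The point has easting = 820672 and northing = 7351456.
Only Cyan satisfies 775845 ≤ easting ≤ 845000 and 7342357 ≤ northing ≤ 7404000.

Cyan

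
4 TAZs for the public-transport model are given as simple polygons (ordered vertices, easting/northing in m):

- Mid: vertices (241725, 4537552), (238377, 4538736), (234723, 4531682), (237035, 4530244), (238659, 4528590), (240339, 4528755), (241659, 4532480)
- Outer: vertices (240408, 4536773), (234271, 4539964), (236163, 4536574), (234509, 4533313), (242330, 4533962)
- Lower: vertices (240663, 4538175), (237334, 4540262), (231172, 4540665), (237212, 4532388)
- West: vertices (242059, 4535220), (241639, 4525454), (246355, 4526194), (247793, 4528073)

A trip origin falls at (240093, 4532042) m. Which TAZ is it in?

Cast a ray rightward from (240093, 4532042). For each polygon, the edges (by vertex number in listed order) whose endpoints lie on opposite sides of northing = 4532042, where each meets that height, and whether that is right or left of the point:
Mid: 2–3 at easting≈234909.5 (left), 6–7 at easting≈241503.8 (right) → 1 crossing.
Outer: no edge straddles that height → 0 crossings.
Lower: no edge straddles that height → 0 crossings.
West: 1–2 at easting≈241922.3 (right), 4–1 at easting≈244608.7 (right) → 2 crossings.
Only Mid has an odd count, so the point is inside Mid.

Mid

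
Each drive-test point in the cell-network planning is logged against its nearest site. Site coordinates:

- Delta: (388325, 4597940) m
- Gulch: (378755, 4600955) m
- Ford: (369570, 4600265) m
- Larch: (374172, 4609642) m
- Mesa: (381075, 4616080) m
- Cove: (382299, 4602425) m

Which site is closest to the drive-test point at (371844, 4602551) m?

Ford

Squared distances to each site:
Delta: 292884682.000; Gulch: 50309137.000; Ford: 10396872.000; Larch: 55701865.000; Mesa: 268245202.000; Cove: 109322901.000.
Minimum at Ford.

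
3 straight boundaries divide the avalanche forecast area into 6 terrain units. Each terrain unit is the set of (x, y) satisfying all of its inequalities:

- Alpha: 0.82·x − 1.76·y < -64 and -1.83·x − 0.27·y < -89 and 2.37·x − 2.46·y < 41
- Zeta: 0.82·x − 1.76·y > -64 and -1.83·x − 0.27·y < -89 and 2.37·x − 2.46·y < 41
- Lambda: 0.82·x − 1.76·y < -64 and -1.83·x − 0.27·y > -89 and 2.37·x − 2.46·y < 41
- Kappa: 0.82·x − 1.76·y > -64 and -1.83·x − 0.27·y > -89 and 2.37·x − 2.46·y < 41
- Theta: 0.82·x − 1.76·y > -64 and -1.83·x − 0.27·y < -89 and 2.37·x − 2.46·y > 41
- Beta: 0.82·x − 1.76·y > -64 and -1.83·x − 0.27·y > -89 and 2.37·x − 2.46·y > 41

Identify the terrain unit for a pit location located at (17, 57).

0.82·17 − 1.76·57 = -86.380, which is < -64
-1.83·17 − 0.27·57 = -46.500, which is > -89
2.37·17 − 2.46·57 = -99.930, which is < 41
This sign pattern matches Lambda.

Lambda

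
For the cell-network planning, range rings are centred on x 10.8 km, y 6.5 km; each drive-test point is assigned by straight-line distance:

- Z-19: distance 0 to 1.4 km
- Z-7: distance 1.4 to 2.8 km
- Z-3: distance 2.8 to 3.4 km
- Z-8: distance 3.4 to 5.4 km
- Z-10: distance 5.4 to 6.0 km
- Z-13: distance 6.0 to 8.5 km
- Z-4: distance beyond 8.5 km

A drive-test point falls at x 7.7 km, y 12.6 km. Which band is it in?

Distance = √((7.7−10.8)² + (12.6−6.5)²) = √(9.610 + 37.210) = 6.843 km.
6.0 ≤ 6.843 < 8.5 → Z-13.

Z-13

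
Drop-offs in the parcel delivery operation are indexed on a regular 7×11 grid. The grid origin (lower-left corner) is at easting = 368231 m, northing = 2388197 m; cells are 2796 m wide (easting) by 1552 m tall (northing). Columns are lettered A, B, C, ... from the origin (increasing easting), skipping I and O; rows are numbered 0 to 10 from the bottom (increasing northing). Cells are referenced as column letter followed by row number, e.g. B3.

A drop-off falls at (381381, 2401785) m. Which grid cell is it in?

E8

Column index: ⌊(381381 − 368231) / 2796⌋ = ⌊4.703⌋ = 4 → column E
Row offset from origin: ⌊(2401785 − 2388197) / 1552⌋ = ⌊8.755⌋ = 8 → row 8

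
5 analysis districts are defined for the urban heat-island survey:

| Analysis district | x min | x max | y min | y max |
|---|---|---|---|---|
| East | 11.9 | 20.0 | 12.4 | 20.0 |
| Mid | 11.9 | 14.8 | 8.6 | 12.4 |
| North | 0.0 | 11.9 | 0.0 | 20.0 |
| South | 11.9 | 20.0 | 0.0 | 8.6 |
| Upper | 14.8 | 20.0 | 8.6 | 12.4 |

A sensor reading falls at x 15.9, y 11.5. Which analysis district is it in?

The point has x = 15.9 and y = 11.5.
Only Upper satisfies 14.8 ≤ x ≤ 20.0 and 8.6 ≤ y ≤ 12.4.

Upper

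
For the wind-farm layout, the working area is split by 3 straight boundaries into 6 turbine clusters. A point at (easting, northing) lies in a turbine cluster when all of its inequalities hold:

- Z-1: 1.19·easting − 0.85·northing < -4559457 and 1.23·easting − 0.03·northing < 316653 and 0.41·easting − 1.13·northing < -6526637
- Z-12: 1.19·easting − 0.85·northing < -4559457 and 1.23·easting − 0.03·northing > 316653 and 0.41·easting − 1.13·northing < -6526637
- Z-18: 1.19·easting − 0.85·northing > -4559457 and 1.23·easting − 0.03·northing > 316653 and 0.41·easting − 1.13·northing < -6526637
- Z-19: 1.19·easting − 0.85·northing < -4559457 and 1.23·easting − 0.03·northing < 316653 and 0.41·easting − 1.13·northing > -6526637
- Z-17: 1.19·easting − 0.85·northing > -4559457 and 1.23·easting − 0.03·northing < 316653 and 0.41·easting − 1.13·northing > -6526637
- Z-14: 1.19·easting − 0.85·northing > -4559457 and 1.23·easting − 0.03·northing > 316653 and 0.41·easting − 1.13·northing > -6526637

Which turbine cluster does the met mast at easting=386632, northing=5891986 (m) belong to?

Z-17

1.19·386632 − 0.85·5891986 = -4548096.020, which is > -4559457
1.23·386632 − 0.03·5891986 = 298797.780, which is < 316653
0.41·386632 − 1.13·5891986 = -6499425.060, which is > -6526637
This sign pattern matches Z-17.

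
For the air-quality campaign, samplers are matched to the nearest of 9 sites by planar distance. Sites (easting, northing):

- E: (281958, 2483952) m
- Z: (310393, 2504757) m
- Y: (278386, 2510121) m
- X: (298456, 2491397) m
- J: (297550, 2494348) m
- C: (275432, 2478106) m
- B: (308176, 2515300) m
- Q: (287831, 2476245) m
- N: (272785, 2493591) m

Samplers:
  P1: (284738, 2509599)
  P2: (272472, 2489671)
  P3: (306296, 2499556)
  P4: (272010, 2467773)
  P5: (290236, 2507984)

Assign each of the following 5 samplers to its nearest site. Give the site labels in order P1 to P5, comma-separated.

Y, N, Z, C, Y

P1 → Y (d²=40620388.00)
P2 → N (d²=15464369.00)
P3 → Z (d²=43835810.00)
P4 → C (d²=118480973.00)
P5 → Y (d²=144989269.00)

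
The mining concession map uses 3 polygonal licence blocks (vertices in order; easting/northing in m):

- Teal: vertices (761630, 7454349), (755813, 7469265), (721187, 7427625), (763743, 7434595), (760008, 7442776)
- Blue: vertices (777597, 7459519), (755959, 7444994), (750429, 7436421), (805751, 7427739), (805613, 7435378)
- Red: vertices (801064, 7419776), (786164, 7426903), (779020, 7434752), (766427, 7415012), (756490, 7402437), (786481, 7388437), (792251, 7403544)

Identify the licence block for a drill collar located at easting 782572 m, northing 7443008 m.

Blue

Cast a ray rightward from (782572, 7443008). For each polygon, the edges (by vertex number in listed order) whose endpoints lie on opposite sides of northing = 7443008, where each meets that height, and whether that is right or left of the point:
Teal: 2–3 at easting≈733978.8 (left), 5–1 at easting≈760040.5 (left) → 0 crossings.
Blue: 2–3 at easting≈754677.9 (left), 5–1 at easting≈796758.3 (right) → 1 crossing.
Red: no edge straddles that height → 0 crossings.
Only Blue has an odd count, so the point is inside Blue.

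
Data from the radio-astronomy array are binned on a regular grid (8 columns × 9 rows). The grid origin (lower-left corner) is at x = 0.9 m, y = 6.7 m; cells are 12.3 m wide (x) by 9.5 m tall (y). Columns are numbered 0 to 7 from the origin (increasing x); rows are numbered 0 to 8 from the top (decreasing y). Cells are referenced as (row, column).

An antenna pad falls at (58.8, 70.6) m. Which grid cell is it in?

Column index: ⌊(58.8 − 0.9) / 12.3⌋ = ⌊4.707⌋ = 4
Row offset from origin: ⌊(70.6 − 6.7) / 9.5⌋ = ⌊6.726⌋ = 6 → row 2 (counted from top)

(2, 4)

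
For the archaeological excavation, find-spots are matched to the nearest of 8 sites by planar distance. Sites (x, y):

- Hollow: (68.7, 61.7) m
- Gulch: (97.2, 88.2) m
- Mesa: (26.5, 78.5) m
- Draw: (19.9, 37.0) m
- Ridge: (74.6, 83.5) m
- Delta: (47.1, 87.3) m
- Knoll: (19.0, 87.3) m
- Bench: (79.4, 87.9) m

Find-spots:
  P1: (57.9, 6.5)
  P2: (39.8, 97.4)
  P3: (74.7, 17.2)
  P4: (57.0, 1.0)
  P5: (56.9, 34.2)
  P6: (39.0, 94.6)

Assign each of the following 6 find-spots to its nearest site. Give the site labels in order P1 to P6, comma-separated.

Draw, Delta, Hollow, Draw, Hollow, Delta

P1 → Draw (d²=2374.25)
P2 → Delta (d²=155.30)
P3 → Hollow (d²=2016.25)
P4 → Draw (d²=2672.41)
P5 → Hollow (d²=895.49)
P6 → Delta (d²=118.90)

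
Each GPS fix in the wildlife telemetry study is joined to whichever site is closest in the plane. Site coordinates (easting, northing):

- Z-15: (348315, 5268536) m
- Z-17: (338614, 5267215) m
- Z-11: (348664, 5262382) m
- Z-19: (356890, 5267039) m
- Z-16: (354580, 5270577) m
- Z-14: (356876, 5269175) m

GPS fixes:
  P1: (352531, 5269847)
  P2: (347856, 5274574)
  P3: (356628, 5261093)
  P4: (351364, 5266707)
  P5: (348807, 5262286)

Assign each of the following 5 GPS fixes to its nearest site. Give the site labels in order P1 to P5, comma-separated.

Z-16, Z-15, Z-19, Z-15, Z-11

P1 → Z-16 (d²=4731301.00)
P2 → Z-15 (d²=36668125.00)
P3 → Z-19 (d²=35423560.00)
P4 → Z-15 (d²=12641642.00)
P5 → Z-11 (d²=29665.00)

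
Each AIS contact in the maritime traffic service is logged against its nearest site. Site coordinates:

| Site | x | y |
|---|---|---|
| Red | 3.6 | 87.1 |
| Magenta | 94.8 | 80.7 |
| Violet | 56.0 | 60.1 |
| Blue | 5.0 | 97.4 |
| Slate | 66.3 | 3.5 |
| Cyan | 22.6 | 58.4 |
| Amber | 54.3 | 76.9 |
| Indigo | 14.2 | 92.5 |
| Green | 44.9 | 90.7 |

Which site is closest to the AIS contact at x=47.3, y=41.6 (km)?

Violet

Squared distances to each site:
Red: 3979.940; Magenta: 3785.060; Violet: 417.940; Blue: 4902.930; Slate: 1812.610; Cyan: 892.330; Amber: 1295.090; Indigo: 3686.420; Green: 2416.570.
Minimum at Violet.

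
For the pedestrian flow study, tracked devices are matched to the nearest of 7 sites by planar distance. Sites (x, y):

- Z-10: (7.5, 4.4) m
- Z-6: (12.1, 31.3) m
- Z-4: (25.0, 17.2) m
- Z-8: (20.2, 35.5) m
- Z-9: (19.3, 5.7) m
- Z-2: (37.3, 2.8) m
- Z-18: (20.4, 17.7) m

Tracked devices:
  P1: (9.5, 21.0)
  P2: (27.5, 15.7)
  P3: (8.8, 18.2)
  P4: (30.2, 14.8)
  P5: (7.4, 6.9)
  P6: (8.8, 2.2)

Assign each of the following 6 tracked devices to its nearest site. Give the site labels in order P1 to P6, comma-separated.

Z-6, Z-4, Z-18, Z-4, Z-10, Z-10

P1 → Z-6 (d²=112.85)
P2 → Z-4 (d²=8.50)
P3 → Z-18 (d²=134.81)
P4 → Z-4 (d²=32.80)
P5 → Z-10 (d²=6.26)
P6 → Z-10 (d²=6.53)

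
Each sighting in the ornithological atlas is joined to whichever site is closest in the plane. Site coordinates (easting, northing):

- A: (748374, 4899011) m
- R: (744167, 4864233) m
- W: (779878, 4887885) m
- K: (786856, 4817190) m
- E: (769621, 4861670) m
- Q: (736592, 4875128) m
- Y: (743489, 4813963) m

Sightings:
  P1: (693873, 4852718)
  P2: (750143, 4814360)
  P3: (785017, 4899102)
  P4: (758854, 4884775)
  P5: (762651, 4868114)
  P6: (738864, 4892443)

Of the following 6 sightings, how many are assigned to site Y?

P1 → Q
P2 → Y
P3 → W
P4 → A
P5 → E
P6 → A
1 of the 6 goes to Y.

1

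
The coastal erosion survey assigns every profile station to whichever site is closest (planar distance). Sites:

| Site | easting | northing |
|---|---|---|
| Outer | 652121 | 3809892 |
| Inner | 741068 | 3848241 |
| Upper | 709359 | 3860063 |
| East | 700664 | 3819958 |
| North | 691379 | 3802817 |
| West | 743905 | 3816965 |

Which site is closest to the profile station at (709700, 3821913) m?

East

Squared distances to each site:
Outer: 3459845682.000; Inner: 1677115008.000; Upper: 1455538781.000; East: 85471321.000; North: 700316257.000; West: 1194464729.000.
Minimum at East.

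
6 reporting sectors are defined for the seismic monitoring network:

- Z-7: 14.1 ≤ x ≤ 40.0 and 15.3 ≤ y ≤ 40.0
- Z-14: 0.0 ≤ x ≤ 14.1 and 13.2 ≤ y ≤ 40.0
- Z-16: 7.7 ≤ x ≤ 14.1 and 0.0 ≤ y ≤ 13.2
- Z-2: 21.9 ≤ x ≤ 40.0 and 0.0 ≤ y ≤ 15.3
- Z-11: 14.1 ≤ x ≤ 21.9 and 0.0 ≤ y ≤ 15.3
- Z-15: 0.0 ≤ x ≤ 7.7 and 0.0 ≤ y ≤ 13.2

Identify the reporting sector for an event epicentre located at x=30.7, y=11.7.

The point has x = 30.7 and y = 11.7.
Only Z-2 satisfies 21.9 ≤ x ≤ 40.0 and 0.0 ≤ y ≤ 15.3.

Z-2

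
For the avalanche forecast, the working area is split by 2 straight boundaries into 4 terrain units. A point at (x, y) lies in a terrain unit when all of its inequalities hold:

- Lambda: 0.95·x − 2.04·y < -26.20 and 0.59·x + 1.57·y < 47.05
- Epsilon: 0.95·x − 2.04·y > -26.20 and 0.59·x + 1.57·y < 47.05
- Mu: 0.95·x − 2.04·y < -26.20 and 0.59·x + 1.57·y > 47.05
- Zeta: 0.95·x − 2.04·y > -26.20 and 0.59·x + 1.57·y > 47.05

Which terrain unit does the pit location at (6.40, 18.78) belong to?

0.95·6.40 − 2.04·18.78 = -32.231, which is < -26.20
0.59·6.40 + 1.57·18.78 = 33.261, which is < 47.05
This sign pattern matches Lambda.

Lambda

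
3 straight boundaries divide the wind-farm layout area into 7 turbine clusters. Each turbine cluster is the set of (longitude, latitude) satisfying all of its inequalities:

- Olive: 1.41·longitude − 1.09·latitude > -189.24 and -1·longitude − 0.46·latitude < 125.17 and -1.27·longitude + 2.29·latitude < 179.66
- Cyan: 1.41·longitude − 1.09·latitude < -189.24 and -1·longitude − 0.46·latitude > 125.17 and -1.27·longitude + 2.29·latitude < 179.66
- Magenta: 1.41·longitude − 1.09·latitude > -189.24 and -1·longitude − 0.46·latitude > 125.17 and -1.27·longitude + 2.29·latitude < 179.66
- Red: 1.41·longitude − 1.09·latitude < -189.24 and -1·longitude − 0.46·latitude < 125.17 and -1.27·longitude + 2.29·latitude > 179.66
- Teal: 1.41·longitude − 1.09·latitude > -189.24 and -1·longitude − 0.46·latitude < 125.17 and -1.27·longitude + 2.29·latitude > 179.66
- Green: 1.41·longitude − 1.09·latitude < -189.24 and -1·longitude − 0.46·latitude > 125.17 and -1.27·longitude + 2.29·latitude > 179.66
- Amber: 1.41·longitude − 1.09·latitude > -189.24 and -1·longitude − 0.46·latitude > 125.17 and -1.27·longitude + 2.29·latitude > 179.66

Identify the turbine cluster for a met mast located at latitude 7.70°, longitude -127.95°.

Teal

1.41·-127.95 − 1.09·7.70 = -188.802, which is > -189.24
-1·-127.95 − 0.46·7.70 = 124.408, which is < 125.17
-1.27·-127.95 + 2.29·7.70 = 180.130, which is > 179.66
This sign pattern matches Teal.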